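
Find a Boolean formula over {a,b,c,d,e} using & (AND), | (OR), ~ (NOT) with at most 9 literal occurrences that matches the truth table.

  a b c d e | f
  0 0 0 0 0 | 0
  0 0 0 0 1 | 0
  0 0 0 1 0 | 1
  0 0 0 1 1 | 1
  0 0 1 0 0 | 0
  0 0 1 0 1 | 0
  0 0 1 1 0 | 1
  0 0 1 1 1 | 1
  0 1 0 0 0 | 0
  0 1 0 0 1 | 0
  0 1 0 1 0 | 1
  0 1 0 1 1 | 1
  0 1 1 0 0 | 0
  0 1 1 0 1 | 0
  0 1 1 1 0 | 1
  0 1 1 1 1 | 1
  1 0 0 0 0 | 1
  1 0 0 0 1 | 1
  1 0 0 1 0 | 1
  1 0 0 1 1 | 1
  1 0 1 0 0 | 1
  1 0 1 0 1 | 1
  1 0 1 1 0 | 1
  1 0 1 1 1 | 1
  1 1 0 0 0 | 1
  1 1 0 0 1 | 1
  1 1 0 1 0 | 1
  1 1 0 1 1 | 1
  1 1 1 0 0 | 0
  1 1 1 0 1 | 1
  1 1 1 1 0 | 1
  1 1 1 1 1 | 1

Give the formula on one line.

(((((~b | ~d) & e) | d) | (~b | (~e & ~c))) & (d | a))

  ~b = 11111111000000001111111100000000
  ~d = 11001100110011001100110011001100
  (~b | ~d) = 11111111110011001111111111001100
  ((~b | ~d) & e) = 01010101010001000101010101000100
  (((~b | ~d) & e) | d) = 01110111011101110111011101110111
  ~e = 10101010101010101010101010101010
  ~c = 11110000111100001111000011110000
  (~e & ~c) = 10100000101000001010000010100000
  (~b | (~e & ~c)) = 11111111101000001111111110100000
  ((((~b | ~d) & e) | d) | (~b | (~e & ~c))) = 11111111111101111111111111110111
  (d | a) = 00110011001100111111111111111111
  (((((~b | ~d) & e) | d) | (~b | (~e & ~c))) & (d | a)) = 00110011001100111111111111110111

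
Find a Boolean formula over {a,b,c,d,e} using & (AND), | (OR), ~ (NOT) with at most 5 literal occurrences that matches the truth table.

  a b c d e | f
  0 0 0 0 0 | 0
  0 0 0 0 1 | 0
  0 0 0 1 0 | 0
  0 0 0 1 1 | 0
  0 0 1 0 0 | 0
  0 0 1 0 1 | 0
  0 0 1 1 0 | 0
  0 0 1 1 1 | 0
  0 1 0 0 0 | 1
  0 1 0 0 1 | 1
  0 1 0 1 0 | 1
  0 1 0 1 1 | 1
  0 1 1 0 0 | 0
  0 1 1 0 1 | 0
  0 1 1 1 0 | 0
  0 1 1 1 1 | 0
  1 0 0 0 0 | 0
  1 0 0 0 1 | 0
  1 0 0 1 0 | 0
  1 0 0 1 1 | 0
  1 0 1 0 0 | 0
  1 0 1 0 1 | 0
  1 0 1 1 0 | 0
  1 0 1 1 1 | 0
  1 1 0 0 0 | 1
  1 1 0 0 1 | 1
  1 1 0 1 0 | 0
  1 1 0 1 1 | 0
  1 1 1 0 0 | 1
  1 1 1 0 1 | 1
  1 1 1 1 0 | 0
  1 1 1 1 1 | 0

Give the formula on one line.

((~c | a) & ((~d | ~a) & b))

  ~c = 11110000111100001111000011110000
  (~c | a) = 11110000111100001111111111111111
  ~d = 11001100110011001100110011001100
  ~a = 11111111111111110000000000000000
  (~d | ~a) = 11111111111111111100110011001100
  ((~d | ~a) & b) = 00000000111111110000000011001100
  ((~c | a) & ((~d | ~a) & b)) = 00000000111100000000000011001100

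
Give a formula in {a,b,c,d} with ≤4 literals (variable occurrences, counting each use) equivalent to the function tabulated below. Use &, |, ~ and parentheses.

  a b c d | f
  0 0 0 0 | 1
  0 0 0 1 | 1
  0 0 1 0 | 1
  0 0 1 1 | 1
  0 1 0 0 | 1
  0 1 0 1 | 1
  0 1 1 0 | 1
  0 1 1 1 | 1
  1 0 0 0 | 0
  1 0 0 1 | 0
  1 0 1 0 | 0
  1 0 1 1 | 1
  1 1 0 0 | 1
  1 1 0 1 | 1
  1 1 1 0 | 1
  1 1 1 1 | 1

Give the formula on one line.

((b | ~a) | (d & c))

  ~a = 1111111100000000
  (b | ~a) = 1111111100001111
  (d & c) = 0001000100010001
  ((b | ~a) | (d & c)) = 1111111100011111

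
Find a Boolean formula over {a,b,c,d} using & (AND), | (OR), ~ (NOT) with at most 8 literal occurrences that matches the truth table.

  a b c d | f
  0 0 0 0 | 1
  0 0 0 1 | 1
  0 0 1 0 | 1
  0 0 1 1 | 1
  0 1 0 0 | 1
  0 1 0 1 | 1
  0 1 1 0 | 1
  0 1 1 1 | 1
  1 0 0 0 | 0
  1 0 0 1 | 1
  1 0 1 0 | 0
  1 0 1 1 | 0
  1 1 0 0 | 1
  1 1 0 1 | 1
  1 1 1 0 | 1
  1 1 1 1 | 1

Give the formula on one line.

  ~a = 1111111100000000
  (~a | d) = 1111111101010101
  ~d = 1010101010101010
  (b & ~d) = 0000101000001010
  ((~a | d) | (b & ~d)) = 1111111101011111
  ~c = 1100110011001100
  (((~a | d) | (b & ~d)) & ~c) = 1100110001001100
  (b | ~a) = 1111111100001111
  ((((~a | d) | (b & ~d)) & ~c) | (b | ~a)) = 1111111101001111

((((~a | d) | (b & ~d)) & ~c) | (b | ~a))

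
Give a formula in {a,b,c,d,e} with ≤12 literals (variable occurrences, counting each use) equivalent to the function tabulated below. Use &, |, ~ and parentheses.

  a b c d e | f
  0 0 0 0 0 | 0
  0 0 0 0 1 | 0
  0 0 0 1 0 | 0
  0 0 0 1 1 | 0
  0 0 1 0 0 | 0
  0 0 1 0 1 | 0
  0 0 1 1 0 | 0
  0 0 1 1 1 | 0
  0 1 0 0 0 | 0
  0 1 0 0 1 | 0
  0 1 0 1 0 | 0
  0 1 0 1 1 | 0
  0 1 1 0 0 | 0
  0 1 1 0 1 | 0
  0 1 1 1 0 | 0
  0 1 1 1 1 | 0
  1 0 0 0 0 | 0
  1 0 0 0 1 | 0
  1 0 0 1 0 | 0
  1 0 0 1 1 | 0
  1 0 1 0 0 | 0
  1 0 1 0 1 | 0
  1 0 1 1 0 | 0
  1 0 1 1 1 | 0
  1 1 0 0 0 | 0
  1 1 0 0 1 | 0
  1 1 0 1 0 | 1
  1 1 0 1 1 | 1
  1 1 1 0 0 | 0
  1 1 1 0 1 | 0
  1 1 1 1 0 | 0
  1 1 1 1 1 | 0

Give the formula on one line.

  (b & a) = 00000000000000000000000011111111
  (e | (b & a)) = 01010101010101010101010111111111
  ~b = 11111111000000001111111100000000
  (e | ~b) = 11111111010101011111111101010101
  ((e | (b & a)) | (e | ~b)) = 11111111010101011111111111111111
  ~c = 11110000111100001111000011110000
  (((e | (b & a)) | (e | ~b)) & ~c) = 11110000010100001111000011110000
  ((((e | (b & a)) | (e | ~b)) & ~c) & (b & a)) = 00000000000000000000000011110000
  (d & ((((e | (b & a)) | (e | ~b)) & ~c) & (b & a))) = 00000000000000000000000000110000

(d & ((((e | (b & a)) | (e | ~b)) & ~c) & (b & a)))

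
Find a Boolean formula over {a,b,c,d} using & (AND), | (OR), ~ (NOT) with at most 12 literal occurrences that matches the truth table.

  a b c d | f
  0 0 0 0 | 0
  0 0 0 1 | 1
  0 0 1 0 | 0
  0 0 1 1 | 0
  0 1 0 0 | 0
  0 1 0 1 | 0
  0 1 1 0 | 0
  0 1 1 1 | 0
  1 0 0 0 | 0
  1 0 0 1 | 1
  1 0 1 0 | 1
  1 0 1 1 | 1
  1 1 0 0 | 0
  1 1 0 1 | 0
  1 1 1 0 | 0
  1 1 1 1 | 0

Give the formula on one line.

(~b & ((a & (b | c)) | (~c & ((~c | (~b | ~a)) & d))))

  ~b = 1111000011110000
  (b | c) = 0011111100111111
  (a & (b | c)) = 0000000000111111
  ~c = 1100110011001100
  ~a = 1111111100000000
  (~b | ~a) = 1111111111110000
  (~c | (~b | ~a)) = 1111111111111100
  ((~c | (~b | ~a)) & d) = 0101010101010100
  (~c & ((~c | (~b | ~a)) & d)) = 0100010001000100
  ((a & (b | c)) | (~c & ((~c | (~b | ~a)) & d))) = 0100010001111111
  (~b & ((a & (b | c)) | (~c & ((~c | (~b | ~a)) & d)))) = 0100000001110000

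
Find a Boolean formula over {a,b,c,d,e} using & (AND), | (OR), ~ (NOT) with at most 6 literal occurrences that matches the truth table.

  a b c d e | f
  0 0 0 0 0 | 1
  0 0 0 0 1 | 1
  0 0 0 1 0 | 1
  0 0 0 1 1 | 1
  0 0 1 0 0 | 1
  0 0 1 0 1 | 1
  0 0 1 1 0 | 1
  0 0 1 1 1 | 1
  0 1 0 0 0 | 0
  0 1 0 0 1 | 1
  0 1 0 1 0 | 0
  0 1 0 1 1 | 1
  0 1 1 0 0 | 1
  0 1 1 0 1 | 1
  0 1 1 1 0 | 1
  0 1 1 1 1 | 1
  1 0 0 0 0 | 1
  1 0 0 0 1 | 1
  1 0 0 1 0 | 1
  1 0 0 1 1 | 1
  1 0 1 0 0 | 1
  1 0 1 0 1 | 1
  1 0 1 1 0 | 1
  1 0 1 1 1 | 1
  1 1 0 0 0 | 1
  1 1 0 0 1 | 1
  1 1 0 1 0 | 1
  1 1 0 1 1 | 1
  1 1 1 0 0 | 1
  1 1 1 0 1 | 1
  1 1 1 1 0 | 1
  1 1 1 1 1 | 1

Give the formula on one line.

((e | ((~e & a) | ~b)) | (a | c))

  ~e = 10101010101010101010101010101010
  (~e & a) = 00000000000000001010101010101010
  ~b = 11111111000000001111111100000000
  ((~e & a) | ~b) = 11111111000000001111111110101010
  (e | ((~e & a) | ~b)) = 11111111010101011111111111111111
  (a | c) = 00001111000011111111111111111111
  ((e | ((~e & a) | ~b)) | (a | c)) = 11111111010111111111111111111111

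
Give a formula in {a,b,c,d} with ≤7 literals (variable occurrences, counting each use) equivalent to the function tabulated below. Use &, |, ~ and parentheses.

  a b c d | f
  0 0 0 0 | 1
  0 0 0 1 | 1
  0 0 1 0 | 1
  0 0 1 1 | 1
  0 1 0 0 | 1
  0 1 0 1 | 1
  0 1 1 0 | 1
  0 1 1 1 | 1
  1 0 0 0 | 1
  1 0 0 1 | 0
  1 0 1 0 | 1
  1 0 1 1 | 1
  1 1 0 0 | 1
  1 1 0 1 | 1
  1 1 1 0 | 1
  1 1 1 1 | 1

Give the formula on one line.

  ~d = 1010101010101010
  (~d | b) = 1010111110101111
  ~a = 1111111100000000
  (~a | c) = 1111111100110011
  ((~d | b) | (~a | c)) = 1111111110111111

((~d | b) | (~a | c))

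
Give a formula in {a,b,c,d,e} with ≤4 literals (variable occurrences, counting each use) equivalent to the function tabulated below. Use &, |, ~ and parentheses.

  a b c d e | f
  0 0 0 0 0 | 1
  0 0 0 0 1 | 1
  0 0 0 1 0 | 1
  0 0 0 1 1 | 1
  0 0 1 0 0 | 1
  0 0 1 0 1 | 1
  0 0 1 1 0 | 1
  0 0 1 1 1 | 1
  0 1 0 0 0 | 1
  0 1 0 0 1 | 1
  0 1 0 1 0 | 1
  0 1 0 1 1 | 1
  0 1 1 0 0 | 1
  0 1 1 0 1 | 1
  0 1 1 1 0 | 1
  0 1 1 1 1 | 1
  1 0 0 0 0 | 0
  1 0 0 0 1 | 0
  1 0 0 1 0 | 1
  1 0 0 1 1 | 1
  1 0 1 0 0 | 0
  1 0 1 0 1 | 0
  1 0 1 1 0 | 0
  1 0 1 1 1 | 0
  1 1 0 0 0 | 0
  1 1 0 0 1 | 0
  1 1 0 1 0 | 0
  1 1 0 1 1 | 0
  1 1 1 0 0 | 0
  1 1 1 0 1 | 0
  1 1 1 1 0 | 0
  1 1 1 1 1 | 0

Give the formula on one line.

  ~a = 11111111111111110000000000000000
  ~c = 11110000111100001111000011110000
  (~c & d) = 00110000001100000011000000110000
  ~b = 11111111000000001111111100000000
  ((~c & d) & ~b) = 00110000000000000011000000000000
  (~a | ((~c & d) & ~b)) = 11111111111111110011000000000000

(~a | ((~c & d) & ~b))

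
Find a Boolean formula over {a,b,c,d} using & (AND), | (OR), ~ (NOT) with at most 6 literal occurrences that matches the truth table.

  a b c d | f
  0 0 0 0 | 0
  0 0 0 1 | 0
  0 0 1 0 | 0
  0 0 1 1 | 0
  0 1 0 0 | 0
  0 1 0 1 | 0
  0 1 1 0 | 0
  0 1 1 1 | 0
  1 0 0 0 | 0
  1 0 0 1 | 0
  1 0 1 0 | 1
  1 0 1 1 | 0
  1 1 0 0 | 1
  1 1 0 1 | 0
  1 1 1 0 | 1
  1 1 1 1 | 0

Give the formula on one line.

((~d & a) & (b | (d | c)))

  ~d = 1010101010101010
  (~d & a) = 0000000010101010
  (d | c) = 0111011101110111
  (b | (d | c)) = 0111111101111111
  ((~d & a) & (b | (d | c))) = 0000000000101010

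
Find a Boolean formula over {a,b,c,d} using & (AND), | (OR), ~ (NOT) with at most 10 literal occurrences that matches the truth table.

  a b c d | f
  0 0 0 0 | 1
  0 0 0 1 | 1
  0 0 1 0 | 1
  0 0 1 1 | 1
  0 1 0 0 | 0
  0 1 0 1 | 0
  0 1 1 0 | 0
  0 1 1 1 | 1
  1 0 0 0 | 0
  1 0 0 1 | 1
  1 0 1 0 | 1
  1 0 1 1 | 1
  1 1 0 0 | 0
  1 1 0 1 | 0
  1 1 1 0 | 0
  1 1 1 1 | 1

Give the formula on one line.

  ~a = 1111111100000000
  (c | ~a) = 1111111100110011
  ~b = 1111000011110000
  ((c | ~a) & ~b) = 1111000000110000
  (c & b) = 0000001100000011
  (~b | (c & b)) = 1111001111110011
  ((~b | (c & b)) & d) = 0101000101010001
  (((c | ~a) & ~b) | ((~b | (c & b)) & d)) = 1111000101110001

(((c | ~a) & ~b) | ((~b | (c & b)) & d))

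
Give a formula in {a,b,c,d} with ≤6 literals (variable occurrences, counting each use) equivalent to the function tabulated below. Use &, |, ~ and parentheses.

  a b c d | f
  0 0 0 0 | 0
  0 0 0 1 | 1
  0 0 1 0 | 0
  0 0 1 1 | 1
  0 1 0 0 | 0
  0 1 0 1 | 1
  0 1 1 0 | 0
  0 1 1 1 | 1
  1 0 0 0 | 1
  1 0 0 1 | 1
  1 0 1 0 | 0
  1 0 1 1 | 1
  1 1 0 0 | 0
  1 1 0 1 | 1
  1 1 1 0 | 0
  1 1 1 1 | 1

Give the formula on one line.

(d | (~b & ((a | c) & ~c)))

  ~b = 1111000011110000
  (a | c) = 0011001111111111
  ~c = 1100110011001100
  ((a | c) & ~c) = 0000000011001100
  (~b & ((a | c) & ~c)) = 0000000011000000
  (d | (~b & ((a | c) & ~c))) = 0101010111010101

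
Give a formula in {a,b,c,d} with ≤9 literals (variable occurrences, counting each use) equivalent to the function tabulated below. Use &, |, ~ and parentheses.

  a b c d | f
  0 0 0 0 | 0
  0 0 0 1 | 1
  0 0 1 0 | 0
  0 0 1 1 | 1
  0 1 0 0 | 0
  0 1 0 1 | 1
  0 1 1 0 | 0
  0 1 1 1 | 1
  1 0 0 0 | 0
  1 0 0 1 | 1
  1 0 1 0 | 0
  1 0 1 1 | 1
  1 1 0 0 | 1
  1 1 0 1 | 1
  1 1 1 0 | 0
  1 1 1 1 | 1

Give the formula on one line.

((d | ((a | ~b) & b)) & (d | ((~b | ~c) & a)))

  ~b = 1111000011110000
  (a | ~b) = 1111000011111111
  ((a | ~b) & b) = 0000000000001111
  (d | ((a | ~b) & b)) = 0101010101011111
  ~c = 1100110011001100
  (~b | ~c) = 1111110011111100
  ((~b | ~c) & a) = 0000000011111100
  (d | ((~b | ~c) & a)) = 0101010111111101
  ((d | ((a | ~b) & b)) & (d | ((~b | ~c) & a))) = 0101010101011101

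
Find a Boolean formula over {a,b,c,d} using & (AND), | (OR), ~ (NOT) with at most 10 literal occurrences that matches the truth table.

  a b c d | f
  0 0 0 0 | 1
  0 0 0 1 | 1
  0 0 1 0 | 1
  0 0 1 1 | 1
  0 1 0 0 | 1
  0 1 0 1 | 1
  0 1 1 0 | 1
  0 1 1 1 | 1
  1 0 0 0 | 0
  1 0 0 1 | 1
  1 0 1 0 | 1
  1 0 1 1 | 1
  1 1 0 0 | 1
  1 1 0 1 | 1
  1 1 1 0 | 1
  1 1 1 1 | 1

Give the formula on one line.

((((d & (~b & a)) | (b & ~c)) | (c | (b & ~a))) | ~a)

  ~b = 1111000011110000
  (~b & a) = 0000000011110000
  (d & (~b & a)) = 0000000001010000
  ~c = 1100110011001100
  (b & ~c) = 0000110000001100
  ((d & (~b & a)) | (b & ~c)) = 0000110001011100
  ~a = 1111111100000000
  (b & ~a) = 0000111100000000
  (c | (b & ~a)) = 0011111100110011
  (((d & (~b & a)) | (b & ~c)) | (c | (b & ~a))) = 0011111101111111
  ((((d & (~b & a)) | (b & ~c)) | (c | (b & ~a))) | ~a) = 1111111101111111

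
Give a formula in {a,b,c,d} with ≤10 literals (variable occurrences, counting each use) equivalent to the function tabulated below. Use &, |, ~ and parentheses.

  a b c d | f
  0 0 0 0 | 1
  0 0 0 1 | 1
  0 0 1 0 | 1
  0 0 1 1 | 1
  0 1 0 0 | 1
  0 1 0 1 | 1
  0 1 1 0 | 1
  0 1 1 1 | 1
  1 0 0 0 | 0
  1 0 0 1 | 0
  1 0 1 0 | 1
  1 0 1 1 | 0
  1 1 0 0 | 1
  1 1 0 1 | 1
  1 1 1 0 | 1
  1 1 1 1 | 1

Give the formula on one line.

  ~b = 1111000011110000
  ~d = 1010101010101010
  (c & ~d) = 0010001000100010
  (~b & (c & ~d)) = 0010000000100000
  ((~b & (c & ~d)) | b) = 0010111100101111
  (a | c) = 0011001111111111
  (((~b & (c & ~d)) | b) & (a | c)) = 0010001100101111
  ~a = 1111111100000000
  ((((~b & (c & ~d)) | b) & (a | c)) | ~a) = 1111111100101111

((((~b & (c & ~d)) | b) & (a | c)) | ~a)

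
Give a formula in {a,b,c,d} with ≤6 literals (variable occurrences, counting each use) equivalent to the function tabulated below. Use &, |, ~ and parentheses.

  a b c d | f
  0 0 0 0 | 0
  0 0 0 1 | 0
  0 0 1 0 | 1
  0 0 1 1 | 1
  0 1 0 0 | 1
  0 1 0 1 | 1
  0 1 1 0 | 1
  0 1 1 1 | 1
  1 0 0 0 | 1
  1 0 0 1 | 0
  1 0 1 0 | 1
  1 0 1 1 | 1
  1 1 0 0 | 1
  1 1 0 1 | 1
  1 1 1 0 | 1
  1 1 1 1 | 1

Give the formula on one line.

(b | ((~d | (b | c)) & (a | c)))

  ~d = 1010101010101010
  (b | c) = 0011111100111111
  (~d | (b | c)) = 1011111110111111
  (a | c) = 0011001111111111
  ((~d | (b | c)) & (a | c)) = 0011001110111111
  (b | ((~d | (b | c)) & (a | c))) = 0011111110111111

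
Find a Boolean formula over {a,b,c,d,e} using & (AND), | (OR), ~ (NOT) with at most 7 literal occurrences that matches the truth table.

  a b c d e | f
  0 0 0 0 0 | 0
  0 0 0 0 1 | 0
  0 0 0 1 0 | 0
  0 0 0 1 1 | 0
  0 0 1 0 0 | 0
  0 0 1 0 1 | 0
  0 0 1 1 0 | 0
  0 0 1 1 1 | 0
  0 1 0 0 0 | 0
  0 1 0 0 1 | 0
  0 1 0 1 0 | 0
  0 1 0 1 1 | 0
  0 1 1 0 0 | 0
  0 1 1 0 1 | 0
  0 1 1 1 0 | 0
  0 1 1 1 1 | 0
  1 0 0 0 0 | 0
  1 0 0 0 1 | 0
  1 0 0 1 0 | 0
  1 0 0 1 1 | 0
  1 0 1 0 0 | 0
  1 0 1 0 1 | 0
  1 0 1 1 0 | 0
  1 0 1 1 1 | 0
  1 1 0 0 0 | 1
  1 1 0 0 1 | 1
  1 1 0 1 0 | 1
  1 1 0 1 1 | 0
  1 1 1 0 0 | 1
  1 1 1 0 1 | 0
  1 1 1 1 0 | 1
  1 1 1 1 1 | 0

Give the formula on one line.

(((~c & ~d) | (b & ~e)) & (b & a))

  ~c = 11110000111100001111000011110000
  ~d = 11001100110011001100110011001100
  (~c & ~d) = 11000000110000001100000011000000
  ~e = 10101010101010101010101010101010
  (b & ~e) = 00000000101010100000000010101010
  ((~c & ~d) | (b & ~e)) = 11000000111010101100000011101010
  (b & a) = 00000000000000000000000011111111
  (((~c & ~d) | (b & ~e)) & (b & a)) = 00000000000000000000000011101010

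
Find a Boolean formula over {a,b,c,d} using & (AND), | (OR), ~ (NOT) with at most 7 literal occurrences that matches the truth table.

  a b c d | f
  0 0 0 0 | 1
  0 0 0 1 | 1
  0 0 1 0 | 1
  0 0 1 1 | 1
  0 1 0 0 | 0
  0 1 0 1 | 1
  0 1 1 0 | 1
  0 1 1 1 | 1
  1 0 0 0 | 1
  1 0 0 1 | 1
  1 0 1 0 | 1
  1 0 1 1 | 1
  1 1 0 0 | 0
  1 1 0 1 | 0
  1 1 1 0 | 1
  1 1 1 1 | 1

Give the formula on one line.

((~c & ~b) | ((~a & d) | c))

  ~c = 1100110011001100
  ~b = 1111000011110000
  (~c & ~b) = 1100000011000000
  ~a = 1111111100000000
  (~a & d) = 0101010100000000
  ((~a & d) | c) = 0111011100110011
  ((~c & ~b) | ((~a & d) | c)) = 1111011111110011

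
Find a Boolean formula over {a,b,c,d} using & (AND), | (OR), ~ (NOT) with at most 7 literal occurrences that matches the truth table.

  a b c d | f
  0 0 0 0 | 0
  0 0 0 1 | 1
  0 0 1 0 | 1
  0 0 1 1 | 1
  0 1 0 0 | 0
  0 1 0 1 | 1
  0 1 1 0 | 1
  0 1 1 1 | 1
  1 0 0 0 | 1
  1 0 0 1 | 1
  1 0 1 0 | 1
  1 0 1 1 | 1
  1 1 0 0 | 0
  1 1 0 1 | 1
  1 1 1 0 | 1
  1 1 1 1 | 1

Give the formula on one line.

  ~b = 1111000011110000
  (a & ~b) = 0000000011110000
  ((a & ~b) | d) = 0101010111110101
  ~d = 1010101010101010
  (c & ~d) = 0010001000100010
  (((a & ~b) | d) | (c & ~d)) = 0111011111110111

(((a & ~b) | d) | (c & ~d))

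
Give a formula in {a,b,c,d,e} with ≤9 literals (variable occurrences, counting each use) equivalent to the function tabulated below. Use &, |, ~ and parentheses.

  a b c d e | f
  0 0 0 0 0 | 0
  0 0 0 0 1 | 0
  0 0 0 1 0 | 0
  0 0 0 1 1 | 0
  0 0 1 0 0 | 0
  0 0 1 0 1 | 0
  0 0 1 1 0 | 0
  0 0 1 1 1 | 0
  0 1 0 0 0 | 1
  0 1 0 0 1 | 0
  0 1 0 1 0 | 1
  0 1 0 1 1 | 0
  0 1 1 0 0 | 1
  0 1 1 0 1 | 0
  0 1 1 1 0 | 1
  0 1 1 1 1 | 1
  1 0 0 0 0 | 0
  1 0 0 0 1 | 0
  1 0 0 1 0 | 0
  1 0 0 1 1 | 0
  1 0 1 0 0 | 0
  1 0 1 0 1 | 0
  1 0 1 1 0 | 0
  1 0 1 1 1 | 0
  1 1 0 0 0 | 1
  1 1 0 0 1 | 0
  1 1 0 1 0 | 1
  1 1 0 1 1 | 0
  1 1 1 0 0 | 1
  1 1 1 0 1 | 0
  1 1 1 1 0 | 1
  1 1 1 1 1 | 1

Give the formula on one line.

((d | ~e) & ((((~e & b) | c) | ~e) & b))

  ~e = 10101010101010101010101010101010
  (d | ~e) = 10111011101110111011101110111011
  (~e & b) = 00000000101010100000000010101010
  ((~e & b) | c) = 00001111101011110000111110101111
  (((~e & b) | c) | ~e) = 10101111101011111010111110101111
  ((((~e & b) | c) | ~e) & b) = 00000000101011110000000010101111
  ((d | ~e) & ((((~e & b) | c) | ~e) & b)) = 00000000101010110000000010101011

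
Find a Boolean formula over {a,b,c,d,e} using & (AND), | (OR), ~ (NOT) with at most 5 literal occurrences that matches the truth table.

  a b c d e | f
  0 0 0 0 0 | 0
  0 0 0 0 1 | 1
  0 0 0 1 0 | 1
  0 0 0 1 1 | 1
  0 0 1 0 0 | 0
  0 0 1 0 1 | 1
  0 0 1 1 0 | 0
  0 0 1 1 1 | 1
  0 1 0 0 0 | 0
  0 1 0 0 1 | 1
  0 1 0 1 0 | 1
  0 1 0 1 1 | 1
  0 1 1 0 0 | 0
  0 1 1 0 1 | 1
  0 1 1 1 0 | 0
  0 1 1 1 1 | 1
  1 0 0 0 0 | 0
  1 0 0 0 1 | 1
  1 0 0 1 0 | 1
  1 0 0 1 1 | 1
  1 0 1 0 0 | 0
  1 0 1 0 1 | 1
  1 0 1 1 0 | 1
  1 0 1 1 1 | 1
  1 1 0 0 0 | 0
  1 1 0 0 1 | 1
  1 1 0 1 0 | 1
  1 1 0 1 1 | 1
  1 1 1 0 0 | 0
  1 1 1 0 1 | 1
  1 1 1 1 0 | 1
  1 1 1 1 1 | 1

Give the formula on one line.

  ~c = 11110000111100001111000011110000
  (~c & d) = 00110000001100000011000000110000
  (a | (~c & d)) = 00110000001100001111111111111111
  (d & (a | (~c & d))) = 00110000001100000011001100110011
  ((d & (a | (~c & d))) | e) = 01110101011101010111011101110111

((d & (a | (~c & d))) | e)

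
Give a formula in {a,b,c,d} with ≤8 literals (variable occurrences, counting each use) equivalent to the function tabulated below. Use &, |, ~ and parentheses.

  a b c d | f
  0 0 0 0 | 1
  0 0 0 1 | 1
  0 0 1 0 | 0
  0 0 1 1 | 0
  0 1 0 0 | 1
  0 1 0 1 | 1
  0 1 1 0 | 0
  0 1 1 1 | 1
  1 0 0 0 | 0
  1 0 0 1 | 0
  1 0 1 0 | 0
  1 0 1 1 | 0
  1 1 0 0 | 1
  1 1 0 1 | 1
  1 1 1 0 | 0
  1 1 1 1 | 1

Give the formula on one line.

  (d & b) = 0000010100000101
  ~c = 1100110011001100
  ~a = 1111111100000000
  (~a | b) = 1111111100001111
  (~c & (~a | b)) = 1100110000001100
  ((d & b) | (~c & (~a | b))) = 1100110100001101

((d & b) | (~c & (~a | b)))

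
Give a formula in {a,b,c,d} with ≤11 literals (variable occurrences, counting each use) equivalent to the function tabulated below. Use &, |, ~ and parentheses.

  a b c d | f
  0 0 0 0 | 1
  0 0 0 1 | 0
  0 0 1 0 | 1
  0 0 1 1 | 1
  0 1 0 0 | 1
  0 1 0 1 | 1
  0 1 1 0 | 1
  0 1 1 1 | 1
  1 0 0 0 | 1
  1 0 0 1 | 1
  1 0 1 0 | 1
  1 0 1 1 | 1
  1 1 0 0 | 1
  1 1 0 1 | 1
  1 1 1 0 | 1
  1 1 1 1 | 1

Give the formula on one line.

  ~a = 1111111100000000
  ~d = 1010101010101010
  ~c = 1100110011001100
  (b | ~c) = 1100111111001111
  (~d & (b | ~c)) = 1000101010001010
  (~a & (~d & (b | ~c))) = 1000101000000000
  (~c & b) = 0000110000001100
  ((~a & (~d & (b | ~c))) | (~c & b)) = 1000111000001100
  (b | c) = 0011111100111111
  (a | (b | c)) = 0011111111111111
  (((~a & (~d & (b | ~c))) | (~c & b)) | (a | (b | c))) = 1011111111111111

(((~a & (~d & (b | ~c))) | (~c & b)) | (a | (b | c)))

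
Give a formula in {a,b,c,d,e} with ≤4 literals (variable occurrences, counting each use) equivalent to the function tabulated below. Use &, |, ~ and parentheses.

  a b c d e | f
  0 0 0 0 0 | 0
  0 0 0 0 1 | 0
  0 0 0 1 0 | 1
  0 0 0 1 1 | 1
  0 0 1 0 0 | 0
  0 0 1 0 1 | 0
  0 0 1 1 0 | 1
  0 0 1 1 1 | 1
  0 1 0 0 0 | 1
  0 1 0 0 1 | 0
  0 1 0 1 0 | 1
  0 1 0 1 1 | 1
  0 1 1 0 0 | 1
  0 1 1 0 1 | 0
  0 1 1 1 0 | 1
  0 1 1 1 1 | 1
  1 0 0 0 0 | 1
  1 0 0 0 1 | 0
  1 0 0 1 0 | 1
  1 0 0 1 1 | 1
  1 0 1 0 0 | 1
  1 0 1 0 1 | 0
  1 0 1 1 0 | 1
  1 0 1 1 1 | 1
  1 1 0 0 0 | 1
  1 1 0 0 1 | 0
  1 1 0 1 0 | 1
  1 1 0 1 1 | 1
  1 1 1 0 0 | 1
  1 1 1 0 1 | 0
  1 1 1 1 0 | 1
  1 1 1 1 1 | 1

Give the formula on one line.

(((a | b) & ~e) | d)

  (a | b) = 00000000111111111111111111111111
  ~e = 10101010101010101010101010101010
  ((a | b) & ~e) = 00000000101010101010101010101010
  (((a | b) & ~e) | d) = 00110011101110111011101110111011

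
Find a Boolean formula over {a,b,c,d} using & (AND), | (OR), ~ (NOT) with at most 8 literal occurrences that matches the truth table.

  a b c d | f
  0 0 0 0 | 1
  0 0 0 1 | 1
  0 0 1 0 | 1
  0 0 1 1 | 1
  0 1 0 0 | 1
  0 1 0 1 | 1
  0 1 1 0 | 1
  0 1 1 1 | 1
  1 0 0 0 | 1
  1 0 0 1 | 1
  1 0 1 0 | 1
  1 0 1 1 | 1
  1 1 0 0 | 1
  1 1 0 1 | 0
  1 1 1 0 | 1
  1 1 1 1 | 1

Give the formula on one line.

  ~a = 1111111100000000
  ~b = 1111000011110000
  (c | ~b) = 1111001111110011
  ~d = 1010101010101010
  ((c | ~b) | ~d) = 1111101111111011
  (((c | ~b) | ~d) & a) = 0000000011111011
  (~a | (((c | ~b) | ~d) & a)) = 1111111111111011

(~a | (((c | ~b) | ~d) & a))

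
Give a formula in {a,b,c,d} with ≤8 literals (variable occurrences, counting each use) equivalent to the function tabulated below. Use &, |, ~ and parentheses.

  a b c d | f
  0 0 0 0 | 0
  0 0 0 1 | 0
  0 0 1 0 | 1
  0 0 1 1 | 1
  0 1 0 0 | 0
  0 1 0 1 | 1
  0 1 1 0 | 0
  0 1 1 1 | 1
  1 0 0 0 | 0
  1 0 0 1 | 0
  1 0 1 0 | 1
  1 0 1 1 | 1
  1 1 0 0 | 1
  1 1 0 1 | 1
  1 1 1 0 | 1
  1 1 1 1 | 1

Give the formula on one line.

  ~b = 1111000011110000
  (a | ~b) = 1111000011111111
  (d | (a | ~b)) = 1111010111111111
  (b | c) = 0011111100111111
  ((d | (a | ~b)) & (b | c)) = 0011010100111111

((d | (a | ~b)) & (b | c))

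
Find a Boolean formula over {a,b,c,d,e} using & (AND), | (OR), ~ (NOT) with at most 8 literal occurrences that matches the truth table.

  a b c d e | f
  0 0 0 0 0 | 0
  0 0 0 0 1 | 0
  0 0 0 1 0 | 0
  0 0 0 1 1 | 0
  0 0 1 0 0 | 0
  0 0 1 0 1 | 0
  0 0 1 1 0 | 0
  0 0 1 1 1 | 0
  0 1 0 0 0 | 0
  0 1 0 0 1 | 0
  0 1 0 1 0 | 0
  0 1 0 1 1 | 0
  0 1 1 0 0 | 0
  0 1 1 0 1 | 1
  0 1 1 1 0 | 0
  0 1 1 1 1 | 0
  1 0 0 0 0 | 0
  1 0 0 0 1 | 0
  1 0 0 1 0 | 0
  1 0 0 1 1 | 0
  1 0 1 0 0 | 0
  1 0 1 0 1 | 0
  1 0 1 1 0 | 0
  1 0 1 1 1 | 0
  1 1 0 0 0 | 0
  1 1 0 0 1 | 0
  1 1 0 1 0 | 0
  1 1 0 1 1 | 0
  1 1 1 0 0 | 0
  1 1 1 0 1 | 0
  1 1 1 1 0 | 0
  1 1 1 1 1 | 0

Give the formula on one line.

(e & (((~d | ~e) & c) & ((b & ~d) & ~a)))

  ~d = 11001100110011001100110011001100
  ~e = 10101010101010101010101010101010
  (~d | ~e) = 11101110111011101110111011101110
  ((~d | ~e) & c) = 00001110000011100000111000001110
  (b & ~d) = 00000000110011000000000011001100
  ~a = 11111111111111110000000000000000
  ((b & ~d) & ~a) = 00000000110011000000000000000000
  (((~d | ~e) & c) & ((b & ~d) & ~a)) = 00000000000011000000000000000000
  (e & (((~d | ~e) & c) & ((b & ~d) & ~a))) = 00000000000001000000000000000000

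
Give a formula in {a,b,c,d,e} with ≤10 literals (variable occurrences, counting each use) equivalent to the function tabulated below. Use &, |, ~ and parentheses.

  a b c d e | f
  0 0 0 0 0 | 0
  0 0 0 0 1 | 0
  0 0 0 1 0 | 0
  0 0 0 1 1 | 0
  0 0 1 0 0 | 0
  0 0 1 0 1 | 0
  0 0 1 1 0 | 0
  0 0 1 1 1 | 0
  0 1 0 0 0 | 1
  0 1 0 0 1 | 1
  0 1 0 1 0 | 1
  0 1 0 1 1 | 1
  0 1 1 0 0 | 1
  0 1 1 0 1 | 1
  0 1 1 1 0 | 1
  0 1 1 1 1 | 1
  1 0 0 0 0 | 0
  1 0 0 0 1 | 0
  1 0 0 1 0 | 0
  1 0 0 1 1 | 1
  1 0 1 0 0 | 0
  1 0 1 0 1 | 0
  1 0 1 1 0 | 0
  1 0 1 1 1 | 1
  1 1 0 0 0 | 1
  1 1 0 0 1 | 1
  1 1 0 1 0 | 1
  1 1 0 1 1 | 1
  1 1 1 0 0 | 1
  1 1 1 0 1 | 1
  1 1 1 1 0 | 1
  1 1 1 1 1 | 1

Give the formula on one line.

((((a & e) | (~d & ~a)) & (d & ((e | ~a) | b))) | b)

  (a & e) = 00000000000000000101010101010101
  ~d = 11001100110011001100110011001100
  ~a = 11111111111111110000000000000000
  (~d & ~a) = 11001100110011000000000000000000
  ((a & e) | (~d & ~a)) = 11001100110011000101010101010101
  (e | ~a) = 11111111111111110101010101010101
  ((e | ~a) | b) = 11111111111111110101010111111111
  (d & ((e | ~a) | b)) = 00110011001100110001000100110011
  (((a & e) | (~d & ~a)) & (d & ((e | ~a) | b))) = 00000000000000000001000100010001
  ((((a & e) | (~d & ~a)) & (d & ((e | ~a) | b))) | b) = 00000000111111110001000111111111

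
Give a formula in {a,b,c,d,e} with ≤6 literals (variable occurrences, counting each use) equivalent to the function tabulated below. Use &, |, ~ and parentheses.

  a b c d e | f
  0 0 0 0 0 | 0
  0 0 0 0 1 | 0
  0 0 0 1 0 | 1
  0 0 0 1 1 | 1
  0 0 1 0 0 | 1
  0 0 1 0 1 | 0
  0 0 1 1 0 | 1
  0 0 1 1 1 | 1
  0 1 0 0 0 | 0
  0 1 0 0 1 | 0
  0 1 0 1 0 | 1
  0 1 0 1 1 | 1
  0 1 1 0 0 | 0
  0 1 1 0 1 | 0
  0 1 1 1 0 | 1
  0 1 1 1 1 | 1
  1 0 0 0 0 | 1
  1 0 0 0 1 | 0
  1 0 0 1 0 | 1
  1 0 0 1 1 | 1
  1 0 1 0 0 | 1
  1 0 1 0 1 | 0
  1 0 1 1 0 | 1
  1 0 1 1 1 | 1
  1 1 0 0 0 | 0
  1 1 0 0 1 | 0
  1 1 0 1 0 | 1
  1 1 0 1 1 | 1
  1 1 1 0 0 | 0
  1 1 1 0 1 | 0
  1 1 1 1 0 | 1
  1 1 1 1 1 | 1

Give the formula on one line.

  ~b = 11111111000000001111111100000000
  (a | c) = 00001111000011111111111111111111
  (~b & (a | c)) = 00001111000000001111111100000000
  ~e = 10101010101010101010101010101010
  (~e | b) = 10101010111111111010101011111111
  ((~b & (a | c)) & (~e | b)) = 00001010000000001010101000000000
  (((~b & (a | c)) & (~e | b)) | d) = 00111011001100111011101100110011

(((~b & (a | c)) & (~e | b)) | d)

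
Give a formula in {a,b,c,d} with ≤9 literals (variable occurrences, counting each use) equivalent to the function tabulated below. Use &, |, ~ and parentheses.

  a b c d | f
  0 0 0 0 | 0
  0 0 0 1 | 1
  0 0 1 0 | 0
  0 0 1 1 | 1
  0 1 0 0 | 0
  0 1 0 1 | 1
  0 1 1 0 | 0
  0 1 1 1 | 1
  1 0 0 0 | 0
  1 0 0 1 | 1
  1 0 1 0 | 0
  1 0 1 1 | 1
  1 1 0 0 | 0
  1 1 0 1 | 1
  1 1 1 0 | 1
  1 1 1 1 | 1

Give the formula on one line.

(d | ((c & ~d) & ((c & d) | (a & b))))

  ~d = 1010101010101010
  (c & ~d) = 0010001000100010
  (c & d) = 0001000100010001
  (a & b) = 0000000000001111
  ((c & d) | (a & b)) = 0001000100011111
  ((c & ~d) & ((c & d) | (a & b))) = 0000000000000010
  (d | ((c & ~d) & ((c & d) | (a & b)))) = 0101010101010111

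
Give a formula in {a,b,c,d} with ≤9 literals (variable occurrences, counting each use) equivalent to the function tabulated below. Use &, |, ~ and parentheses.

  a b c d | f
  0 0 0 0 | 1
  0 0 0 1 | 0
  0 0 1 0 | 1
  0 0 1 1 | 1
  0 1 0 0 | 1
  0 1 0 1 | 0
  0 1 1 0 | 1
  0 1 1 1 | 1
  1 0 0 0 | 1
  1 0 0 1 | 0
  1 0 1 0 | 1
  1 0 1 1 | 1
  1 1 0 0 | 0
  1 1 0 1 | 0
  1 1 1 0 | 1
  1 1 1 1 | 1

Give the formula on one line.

((~d & (((~b | c) & (a | b)) | (~a | d))) | c)

  ~d = 1010101010101010
  ~b = 1111000011110000
  (~b | c) = 1111001111110011
  (a | b) = 0000111111111111
  ((~b | c) & (a | b)) = 0000001111110011
  ~a = 1111111100000000
  (~a | d) = 1111111101010101
  (((~b | c) & (a | b)) | (~a | d)) = 1111111111110111
  (~d & (((~b | c) & (a | b)) | (~a | d))) = 1010101010100010
  ((~d & (((~b | c) & (a | b)) | (~a | d))) | c) = 1011101110110011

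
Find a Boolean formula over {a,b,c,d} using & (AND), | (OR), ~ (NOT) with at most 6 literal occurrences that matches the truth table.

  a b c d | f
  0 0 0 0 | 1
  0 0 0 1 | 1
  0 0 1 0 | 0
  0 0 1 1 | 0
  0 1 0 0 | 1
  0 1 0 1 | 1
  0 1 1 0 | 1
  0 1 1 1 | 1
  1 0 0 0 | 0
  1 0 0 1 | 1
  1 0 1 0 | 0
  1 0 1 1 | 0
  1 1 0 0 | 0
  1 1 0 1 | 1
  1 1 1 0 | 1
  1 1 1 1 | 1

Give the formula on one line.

((~a | (c | (a & d))) & (b | ~c))

  ~a = 1111111100000000
  (a & d) = 0000000001010101
  (c | (a & d)) = 0011001101110111
  (~a | (c | (a & d))) = 1111111101110111
  ~c = 1100110011001100
  (b | ~c) = 1100111111001111
  ((~a | (c | (a & d))) & (b | ~c)) = 1100111101000111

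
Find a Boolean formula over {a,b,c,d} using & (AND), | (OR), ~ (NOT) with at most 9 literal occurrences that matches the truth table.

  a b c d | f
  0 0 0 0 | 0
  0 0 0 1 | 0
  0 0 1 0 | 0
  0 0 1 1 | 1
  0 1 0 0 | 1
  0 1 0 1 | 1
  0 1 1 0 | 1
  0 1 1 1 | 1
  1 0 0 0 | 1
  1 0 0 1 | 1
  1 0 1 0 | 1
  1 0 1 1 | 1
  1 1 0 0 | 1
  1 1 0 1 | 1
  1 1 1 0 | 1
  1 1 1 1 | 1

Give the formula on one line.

  (d & a) = 0000000001010101
  ~d = 1010101010101010
  (b | ~d) = 1010111110101111
  ((d & a) | (b | ~d)) = 1010111111111111
  (c | ((d & a) | (b | ~d))) = 1011111111111111
  ~a = 1111111100000000
  (~a & b) = 0000111100000000
  (d | a) = 0101010111111111
  ((~a & b) | (d | a)) = 0101111111111111
  ((c | ((d & a) | (b | ~d))) & ((~a & b) | (d | a))) = 0001111111111111

((c | ((d & a) | (b | ~d))) & ((~a & b) | (d | a)))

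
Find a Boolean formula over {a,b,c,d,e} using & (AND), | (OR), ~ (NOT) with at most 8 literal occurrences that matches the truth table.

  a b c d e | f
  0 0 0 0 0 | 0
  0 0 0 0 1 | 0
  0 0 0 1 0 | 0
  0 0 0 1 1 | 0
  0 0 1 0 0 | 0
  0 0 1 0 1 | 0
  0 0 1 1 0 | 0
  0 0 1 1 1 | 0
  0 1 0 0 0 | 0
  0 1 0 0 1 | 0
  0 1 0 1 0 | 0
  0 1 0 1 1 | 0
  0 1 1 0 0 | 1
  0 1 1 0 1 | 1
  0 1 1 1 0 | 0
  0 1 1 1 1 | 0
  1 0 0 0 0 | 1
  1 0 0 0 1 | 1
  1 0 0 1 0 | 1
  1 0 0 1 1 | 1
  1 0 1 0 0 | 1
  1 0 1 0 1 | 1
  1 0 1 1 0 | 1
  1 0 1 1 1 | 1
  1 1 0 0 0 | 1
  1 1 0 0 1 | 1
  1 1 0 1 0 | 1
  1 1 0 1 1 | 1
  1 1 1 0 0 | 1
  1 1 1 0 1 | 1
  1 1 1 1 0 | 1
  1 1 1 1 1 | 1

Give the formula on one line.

(a | (c & ((d | b) & ~d)))

  (d | b) = 00110011111111110011001111111111
  ~d = 11001100110011001100110011001100
  ((d | b) & ~d) = 00000000110011000000000011001100
  (c & ((d | b) & ~d)) = 00000000000011000000000000001100
  (a | (c & ((d | b) & ~d))) = 00000000000011001111111111111111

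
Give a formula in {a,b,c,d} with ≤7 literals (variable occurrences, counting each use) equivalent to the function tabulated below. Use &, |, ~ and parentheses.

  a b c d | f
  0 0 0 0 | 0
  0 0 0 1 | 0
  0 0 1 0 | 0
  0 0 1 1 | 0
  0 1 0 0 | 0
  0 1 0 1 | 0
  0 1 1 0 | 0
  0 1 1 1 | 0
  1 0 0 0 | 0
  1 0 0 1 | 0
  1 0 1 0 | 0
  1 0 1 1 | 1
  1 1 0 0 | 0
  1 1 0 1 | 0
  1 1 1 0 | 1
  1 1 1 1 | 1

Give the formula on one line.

  (b | d) = 0101111101011111
  (a & (b | d)) = 0000000001011111
  (c & (a & (b | d))) = 0000000000010011

(c & (a & (b | d)))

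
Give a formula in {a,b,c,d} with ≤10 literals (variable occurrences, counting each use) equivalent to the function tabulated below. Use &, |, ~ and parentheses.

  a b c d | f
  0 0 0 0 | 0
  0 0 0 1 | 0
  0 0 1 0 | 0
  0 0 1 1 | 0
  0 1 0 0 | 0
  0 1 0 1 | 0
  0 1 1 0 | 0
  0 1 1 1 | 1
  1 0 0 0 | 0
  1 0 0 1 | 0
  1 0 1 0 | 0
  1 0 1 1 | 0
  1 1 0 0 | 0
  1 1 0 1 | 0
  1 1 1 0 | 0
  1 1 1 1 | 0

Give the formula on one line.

(((((c & d) & ((c | ~b) & ~a)) & b) | a) & (~a & c))

  (c & d) = 0001000100010001
  ~b = 1111000011110000
  (c | ~b) = 1111001111110011
  ~a = 1111111100000000
  ((c | ~b) & ~a) = 1111001100000000
  ((c & d) & ((c | ~b) & ~a)) = 0001000100000000
  (((c & d) & ((c | ~b) & ~a)) & b) = 0000000100000000
  ((((c & d) & ((c | ~b) & ~a)) & b) | a) = 0000000111111111
  (~a & c) = 0011001100000000
  (((((c & d) & ((c | ~b) & ~a)) & b) | a) & (~a & c)) = 0000000100000000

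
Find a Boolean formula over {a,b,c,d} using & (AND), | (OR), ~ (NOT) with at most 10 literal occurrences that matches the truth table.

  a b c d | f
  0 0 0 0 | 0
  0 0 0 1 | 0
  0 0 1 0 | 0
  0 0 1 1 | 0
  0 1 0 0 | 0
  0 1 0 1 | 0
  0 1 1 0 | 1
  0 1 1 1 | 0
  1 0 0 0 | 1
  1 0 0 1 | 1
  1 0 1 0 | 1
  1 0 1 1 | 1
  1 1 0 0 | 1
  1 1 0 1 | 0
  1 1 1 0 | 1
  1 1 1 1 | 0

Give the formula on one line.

  (a | d) = 0101010111111111
  (c | (a | d)) = 0111011111111111
  ~d = 1010101010101010
  ~b = 1111000011110000
  (~d | ~b) = 1111101011111010
  ((c | (a | d)) & (~d | ~b)) = 0111001011111010
  (b | a) = 0000111111111111
  (((c | (a | d)) & (~d | ~b)) & (b | a)) = 0000001011111010

(((c | (a | d)) & (~d | ~b)) & (b | a))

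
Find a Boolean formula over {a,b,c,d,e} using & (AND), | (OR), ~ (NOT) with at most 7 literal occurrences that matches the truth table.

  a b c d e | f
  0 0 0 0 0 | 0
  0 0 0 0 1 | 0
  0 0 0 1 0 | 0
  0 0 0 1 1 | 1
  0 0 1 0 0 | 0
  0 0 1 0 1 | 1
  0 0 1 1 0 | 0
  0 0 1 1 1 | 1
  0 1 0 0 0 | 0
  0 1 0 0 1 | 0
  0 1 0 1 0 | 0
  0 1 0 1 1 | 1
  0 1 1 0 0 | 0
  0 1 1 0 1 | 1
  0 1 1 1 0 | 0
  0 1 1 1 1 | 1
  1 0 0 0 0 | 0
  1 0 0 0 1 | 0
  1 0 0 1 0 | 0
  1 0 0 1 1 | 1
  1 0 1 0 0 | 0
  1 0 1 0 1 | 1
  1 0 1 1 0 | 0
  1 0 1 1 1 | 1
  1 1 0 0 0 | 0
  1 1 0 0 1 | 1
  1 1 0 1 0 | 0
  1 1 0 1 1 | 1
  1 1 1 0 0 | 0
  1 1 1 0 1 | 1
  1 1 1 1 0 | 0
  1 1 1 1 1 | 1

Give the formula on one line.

(e & (d | (c | ((a & b) & e))))

  (a & b) = 00000000000000000000000011111111
  ((a & b) & e) = 00000000000000000000000001010101
  (c | ((a & b) & e)) = 00001111000011110000111101011111
  (d | (c | ((a & b) & e))) = 00111111001111110011111101111111
  (e & (d | (c | ((a & b) & e)))) = 00010101000101010001010101010101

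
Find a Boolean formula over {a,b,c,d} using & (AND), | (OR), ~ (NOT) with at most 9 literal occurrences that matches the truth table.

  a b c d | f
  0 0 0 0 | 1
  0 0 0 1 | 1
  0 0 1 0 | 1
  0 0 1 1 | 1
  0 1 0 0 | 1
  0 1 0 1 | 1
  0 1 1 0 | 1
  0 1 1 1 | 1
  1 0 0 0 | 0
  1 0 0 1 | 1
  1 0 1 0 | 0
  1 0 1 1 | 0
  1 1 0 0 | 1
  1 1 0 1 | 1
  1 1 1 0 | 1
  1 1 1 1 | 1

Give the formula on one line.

  ~d = 1010101010101010
  ~c = 1100110011001100
  (~d & ~c) = 1000100010001000
  ~a = 1111111100000000
  (b | ~a) = 1111111100001111
  ((~d & ~c) | (b | ~a)) = 1111111110001111
  (~a | d) = 1111111101010101
  (((~d & ~c) | (b | ~a)) & (~a | d)) = 1111111100000101
  (d & ~c) = 0100010001000100
  ((((~d & ~c) | (b | ~a)) & (~a | d)) | (d & ~c)) = 1111111101000101
  (((((~d & ~c) | (b | ~a)) & (~a | d)) | (d & ~c)) | b) = 1111111101001111

(((((~d & ~c) | (b | ~a)) & (~a | d)) | (d & ~c)) | b)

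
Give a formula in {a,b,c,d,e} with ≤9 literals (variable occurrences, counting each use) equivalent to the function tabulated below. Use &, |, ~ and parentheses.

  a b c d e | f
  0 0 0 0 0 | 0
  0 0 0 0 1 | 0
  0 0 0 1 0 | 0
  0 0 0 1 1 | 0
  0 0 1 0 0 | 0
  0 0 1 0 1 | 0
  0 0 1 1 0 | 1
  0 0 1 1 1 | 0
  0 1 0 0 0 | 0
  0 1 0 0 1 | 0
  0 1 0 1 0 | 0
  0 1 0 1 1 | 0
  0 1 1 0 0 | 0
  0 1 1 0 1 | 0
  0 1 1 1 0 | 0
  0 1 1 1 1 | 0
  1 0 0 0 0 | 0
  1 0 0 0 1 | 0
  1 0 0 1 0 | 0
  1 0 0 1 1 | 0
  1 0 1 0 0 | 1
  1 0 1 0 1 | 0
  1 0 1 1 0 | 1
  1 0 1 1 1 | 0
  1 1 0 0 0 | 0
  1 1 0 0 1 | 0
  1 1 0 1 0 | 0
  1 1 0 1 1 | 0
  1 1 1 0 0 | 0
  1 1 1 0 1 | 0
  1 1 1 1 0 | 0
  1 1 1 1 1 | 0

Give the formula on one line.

(((~b & c) & ~e) & ((a | d) | b))

  ~b = 11111111000000001111111100000000
  (~b & c) = 00001111000000000000111100000000
  ~e = 10101010101010101010101010101010
  ((~b & c) & ~e) = 00001010000000000000101000000000
  (a | d) = 00110011001100111111111111111111
  ((a | d) | b) = 00110011111111111111111111111111
  (((~b & c) & ~e) & ((a | d) | b)) = 00000010000000000000101000000000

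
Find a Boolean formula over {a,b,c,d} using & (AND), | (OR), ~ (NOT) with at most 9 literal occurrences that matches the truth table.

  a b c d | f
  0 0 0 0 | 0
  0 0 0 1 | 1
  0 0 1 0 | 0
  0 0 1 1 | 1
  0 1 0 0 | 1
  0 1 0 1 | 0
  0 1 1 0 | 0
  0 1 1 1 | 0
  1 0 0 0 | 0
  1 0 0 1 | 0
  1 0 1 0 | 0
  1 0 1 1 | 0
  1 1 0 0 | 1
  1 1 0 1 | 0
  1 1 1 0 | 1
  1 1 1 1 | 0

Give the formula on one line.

  ~b = 1111000011110000
  ~a = 1111111100000000
  (~b & ~a) = 1111000000000000
  (d & (~b & ~a)) = 0101000000000000
  ~c = 1100110011001100
  (a | d) = 0101010111111111
  (~b | (a | d)) = 1111010111111111
  (~c | (~b | (a | d))) = 1111110111111111
  ~d = 1010101010101010
  (b & ~d) = 0000101000001010
  ((~c | (~b | (a | d))) & (b & ~d)) = 0000100000001010
  ((d & (~b & ~a)) | ((~c | (~b | (a | d))) & (b & ~d))) = 0101100000001010

((d & (~b & ~a)) | ((~c | (~b | (a | d))) & (b & ~d)))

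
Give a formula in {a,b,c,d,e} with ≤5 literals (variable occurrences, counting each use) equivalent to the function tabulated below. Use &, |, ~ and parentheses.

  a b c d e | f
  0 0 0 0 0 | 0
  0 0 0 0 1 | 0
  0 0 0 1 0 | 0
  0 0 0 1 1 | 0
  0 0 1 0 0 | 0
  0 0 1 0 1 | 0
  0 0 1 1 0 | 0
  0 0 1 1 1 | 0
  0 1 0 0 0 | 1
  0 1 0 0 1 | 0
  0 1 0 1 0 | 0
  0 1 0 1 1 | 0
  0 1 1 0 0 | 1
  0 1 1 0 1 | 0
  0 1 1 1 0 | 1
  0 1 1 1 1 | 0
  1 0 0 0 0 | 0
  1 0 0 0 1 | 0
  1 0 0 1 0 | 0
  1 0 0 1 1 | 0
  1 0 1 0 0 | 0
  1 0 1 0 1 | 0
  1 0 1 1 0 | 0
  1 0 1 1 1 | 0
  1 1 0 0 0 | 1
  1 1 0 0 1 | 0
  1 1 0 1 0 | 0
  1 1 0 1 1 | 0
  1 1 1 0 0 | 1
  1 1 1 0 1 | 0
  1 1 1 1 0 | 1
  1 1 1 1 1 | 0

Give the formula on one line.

((c | (~d & ~c)) & (b & ~e))

  ~d = 11001100110011001100110011001100
  ~c = 11110000111100001111000011110000
  (~d & ~c) = 11000000110000001100000011000000
  (c | (~d & ~c)) = 11001111110011111100111111001111
  ~e = 10101010101010101010101010101010
  (b & ~e) = 00000000101010100000000010101010
  ((c | (~d & ~c)) & (b & ~e)) = 00000000100010100000000010001010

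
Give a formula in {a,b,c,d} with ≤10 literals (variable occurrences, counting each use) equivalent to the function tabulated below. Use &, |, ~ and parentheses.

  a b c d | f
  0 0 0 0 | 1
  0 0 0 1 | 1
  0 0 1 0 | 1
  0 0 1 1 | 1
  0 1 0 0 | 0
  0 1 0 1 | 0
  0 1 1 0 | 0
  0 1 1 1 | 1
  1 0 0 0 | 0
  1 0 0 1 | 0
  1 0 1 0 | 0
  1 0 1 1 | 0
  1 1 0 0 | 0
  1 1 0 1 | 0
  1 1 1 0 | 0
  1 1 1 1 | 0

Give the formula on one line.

(((a | (~b | c)) & ~a) & (~b | ((~c | d) & b)))

  ~b = 1111000011110000
  (~b | c) = 1111001111110011
  (a | (~b | c)) = 1111001111111111
  ~a = 1111111100000000
  ((a | (~b | c)) & ~a) = 1111001100000000
  ~c = 1100110011001100
  (~c | d) = 1101110111011101
  ((~c | d) & b) = 0000110100001101
  (~b | ((~c | d) & b)) = 1111110111111101
  (((a | (~b | c)) & ~a) & (~b | ((~c | d) & b))) = 1111000100000000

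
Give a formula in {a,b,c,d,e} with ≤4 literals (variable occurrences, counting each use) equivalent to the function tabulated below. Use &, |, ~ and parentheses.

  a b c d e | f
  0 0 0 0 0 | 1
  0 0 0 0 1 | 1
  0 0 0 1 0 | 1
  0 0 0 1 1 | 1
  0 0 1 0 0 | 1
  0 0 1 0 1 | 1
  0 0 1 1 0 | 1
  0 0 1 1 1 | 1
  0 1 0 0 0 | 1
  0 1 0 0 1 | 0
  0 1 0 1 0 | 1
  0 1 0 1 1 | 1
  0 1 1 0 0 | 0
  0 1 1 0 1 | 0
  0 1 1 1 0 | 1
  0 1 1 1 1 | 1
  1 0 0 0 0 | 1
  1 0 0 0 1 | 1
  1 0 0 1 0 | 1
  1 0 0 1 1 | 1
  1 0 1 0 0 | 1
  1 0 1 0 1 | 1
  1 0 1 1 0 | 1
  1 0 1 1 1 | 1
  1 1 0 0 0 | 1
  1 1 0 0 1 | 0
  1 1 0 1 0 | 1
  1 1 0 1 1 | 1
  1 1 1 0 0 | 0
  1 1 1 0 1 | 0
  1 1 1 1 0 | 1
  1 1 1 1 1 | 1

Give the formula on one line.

(~b | ((~c & ~e) | d))

  ~b = 11111111000000001111111100000000
  ~c = 11110000111100001111000011110000
  ~e = 10101010101010101010101010101010
  (~c & ~e) = 10100000101000001010000010100000
  ((~c & ~e) | d) = 10110011101100111011001110110011
  (~b | ((~c & ~e) | d)) = 11111111101100111111111110110011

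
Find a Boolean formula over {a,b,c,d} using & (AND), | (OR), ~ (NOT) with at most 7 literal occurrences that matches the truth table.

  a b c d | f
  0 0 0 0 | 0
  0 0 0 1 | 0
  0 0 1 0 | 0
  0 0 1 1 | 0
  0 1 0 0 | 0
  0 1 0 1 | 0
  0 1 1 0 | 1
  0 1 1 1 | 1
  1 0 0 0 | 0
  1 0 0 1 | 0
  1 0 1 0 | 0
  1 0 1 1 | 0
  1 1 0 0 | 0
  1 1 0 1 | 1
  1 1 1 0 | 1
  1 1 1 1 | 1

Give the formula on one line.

  ~a = 1111111100000000
  (d | ~a) = 1111111101010101
  ((d | ~a) & a) = 0000000001010101
  (((d | ~a) & a) | c) = 0011001101110111
  (b & (((d | ~a) & a) | c)) = 0000001100000111

(b & (((d | ~a) & a) | c))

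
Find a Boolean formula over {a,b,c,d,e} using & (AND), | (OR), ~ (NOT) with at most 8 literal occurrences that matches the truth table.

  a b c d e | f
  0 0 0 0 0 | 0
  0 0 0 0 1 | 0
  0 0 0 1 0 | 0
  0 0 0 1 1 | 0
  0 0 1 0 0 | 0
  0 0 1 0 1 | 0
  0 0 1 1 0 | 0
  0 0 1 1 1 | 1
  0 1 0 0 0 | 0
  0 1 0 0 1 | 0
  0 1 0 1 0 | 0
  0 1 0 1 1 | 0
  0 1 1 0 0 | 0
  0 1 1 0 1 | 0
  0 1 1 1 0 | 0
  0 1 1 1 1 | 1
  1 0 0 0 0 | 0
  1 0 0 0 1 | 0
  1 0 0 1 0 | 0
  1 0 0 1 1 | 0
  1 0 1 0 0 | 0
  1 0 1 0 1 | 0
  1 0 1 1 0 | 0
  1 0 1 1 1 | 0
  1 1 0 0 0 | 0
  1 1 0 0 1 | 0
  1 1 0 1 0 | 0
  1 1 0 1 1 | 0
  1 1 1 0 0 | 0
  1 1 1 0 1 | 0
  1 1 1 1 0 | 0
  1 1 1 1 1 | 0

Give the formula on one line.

  ~a = 11111111111111110000000000000000
  (d & e) = 00010001000100010001000100010001
  ~b = 11111111000000001111111100000000
  (~b | ~a) = 11111111111111111111111100000000
  (c | (~b | ~a)) = 11111111111111111111111100001111
  ((d & e) & (c | (~b | ~a))) = 00010001000100010001000100000001
  (~a & ((d & e) & (c | (~b | ~a)))) = 00010001000100010000000000000000
  ((~a & ((d & e) & (c | (~b | ~a)))) & c) = 00000001000000010000000000000000

((~a & ((d & e) & (c | (~b | ~a)))) & c)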